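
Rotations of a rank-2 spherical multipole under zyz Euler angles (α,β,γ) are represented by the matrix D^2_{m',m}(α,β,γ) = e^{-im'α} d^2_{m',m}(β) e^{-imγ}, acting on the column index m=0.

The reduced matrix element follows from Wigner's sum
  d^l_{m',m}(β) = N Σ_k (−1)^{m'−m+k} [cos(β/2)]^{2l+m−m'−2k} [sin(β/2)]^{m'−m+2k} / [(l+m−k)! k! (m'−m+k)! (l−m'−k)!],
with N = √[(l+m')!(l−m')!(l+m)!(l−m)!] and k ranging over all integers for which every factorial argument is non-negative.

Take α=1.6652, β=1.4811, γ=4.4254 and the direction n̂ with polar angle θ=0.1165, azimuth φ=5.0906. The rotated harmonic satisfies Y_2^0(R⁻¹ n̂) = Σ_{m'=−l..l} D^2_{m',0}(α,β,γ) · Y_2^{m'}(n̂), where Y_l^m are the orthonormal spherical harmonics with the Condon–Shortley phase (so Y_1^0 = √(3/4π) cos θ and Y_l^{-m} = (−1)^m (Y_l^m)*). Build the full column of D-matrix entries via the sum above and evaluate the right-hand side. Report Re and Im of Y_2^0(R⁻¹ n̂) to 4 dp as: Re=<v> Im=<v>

Need the full column D^2_{m',0} for m'=−2..2 at α=1.6652, β=1.4811, γ=4.4254.
cos(β/2)=0.738098, sin(β/2)=0.674694
d^2_{-2,0}: single k=2 term ⇒ +0.607459;  D = -0.596664-0.114012i
d^2_{-1,0}: k∈[1..2] ⇒ +0.664544 -0.555277 = +0.109267;  D = -0.010300+0.108780i
d^2_{0,0}: k∈[0..2] ⇒ +0.296794 -0.991976 +0.207218 = -0.487964;  D = -0.487964+0.000000i
d^2_{1,0}: k∈[0..1] ⇒ -0.664544 +0.555277 = -0.109267;  D = +0.010300+0.108780i
d^2_{2,0}: single k=0 term ⇒ +0.607459;  D = -0.596664+0.114012i
Y_2^{m'}(θ=0.1165,φ=5.0906) and Σ D·Y over m':
  (-0.5967-0.1140i)·(-0.0038+0.0036i)  (-0.0103+0.1088i)·(+0.0329+0.0829i)  (-0.4880+0.0000i)·(+0.6180+0.0000i)  (+0.0103+0.1088i)·(-0.0329+0.0829i)  (-0.5967+0.1140i)·(-0.0038-0.0036i)
Y_2^0(R⁻¹ n̂) = -0.314927+0.000000i

Re=-0.3149 Im=0.0000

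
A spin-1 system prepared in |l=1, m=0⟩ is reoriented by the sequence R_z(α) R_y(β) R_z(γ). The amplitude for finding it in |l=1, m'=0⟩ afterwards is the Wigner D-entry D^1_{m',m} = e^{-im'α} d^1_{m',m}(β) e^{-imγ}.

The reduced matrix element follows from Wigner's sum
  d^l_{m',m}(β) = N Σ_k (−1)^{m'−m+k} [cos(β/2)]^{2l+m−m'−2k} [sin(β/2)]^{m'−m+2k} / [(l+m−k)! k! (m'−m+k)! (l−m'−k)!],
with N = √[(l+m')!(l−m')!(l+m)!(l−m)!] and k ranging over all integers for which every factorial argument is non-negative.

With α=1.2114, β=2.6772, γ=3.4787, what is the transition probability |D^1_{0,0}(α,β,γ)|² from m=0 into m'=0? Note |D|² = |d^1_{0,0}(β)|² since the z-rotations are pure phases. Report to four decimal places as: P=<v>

D^1_{0,0}(1.2114,2.6772,3.4787) = e^{-i·0·1.2114}·d^1_{0,0}(2.6772)·e^{-i·0·3.4787}. Compute d first:
c=cos(2.6772/2)=0.230115, s=sin(2.6772/2)=0.973163; N=√[1·1·1·1]=1.000000
k: max(0,(0)−(0))=0 … min(1+(0),1−(0))=1
  k=0: (−1)^0·1.0000/(1)·0.2301^2·0.9732^0 = +0.052953
  k=1: (−1)^1·1.0000/(1)·0.2301^0·0.9732^2 = -0.947047
d^1_{0,0}(2.6772) = +0.052953 -0.947047 = -0.894094
|D^1_{0,0}|² = |d^1_{0,0}(β)|² = (-0.894094)² = 0.799404 (the z-rotation phases have unit modulus)

P=0.7994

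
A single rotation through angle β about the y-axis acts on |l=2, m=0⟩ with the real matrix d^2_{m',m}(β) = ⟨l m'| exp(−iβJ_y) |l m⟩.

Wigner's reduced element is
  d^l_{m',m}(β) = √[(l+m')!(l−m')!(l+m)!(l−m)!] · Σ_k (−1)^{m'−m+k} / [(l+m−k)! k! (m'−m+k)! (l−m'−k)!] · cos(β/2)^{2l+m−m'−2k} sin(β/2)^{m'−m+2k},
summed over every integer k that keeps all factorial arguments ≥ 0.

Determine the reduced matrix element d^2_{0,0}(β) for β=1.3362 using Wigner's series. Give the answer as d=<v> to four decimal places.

d^2_{0,0}(β=1.3362) via Wigner's sum:
c=cos(1.3362/2)=0.785000, s=sin(1.3362/2)=0.619496; N=√[2·2·2·2]=4.000000
The bounds max(0,m−m')=0 and min(l+m,l−m')=2 give 3 terms
  k=0: (−1)^0·4.0000/(4)·0.7850^4·0.6195^0 = +0.379733
  k=1: (−1)^1·4.0000/(1)·0.7850^2·0.6195^2 = -0.945967
  k=2: (−1)^2·4.0000/(4)·0.7850^0·0.6195^4 = +0.147283
d^2_{0,0}(1.3362) = +0.379733 -0.945967 +0.147283 = -0.418950

d=-0.4190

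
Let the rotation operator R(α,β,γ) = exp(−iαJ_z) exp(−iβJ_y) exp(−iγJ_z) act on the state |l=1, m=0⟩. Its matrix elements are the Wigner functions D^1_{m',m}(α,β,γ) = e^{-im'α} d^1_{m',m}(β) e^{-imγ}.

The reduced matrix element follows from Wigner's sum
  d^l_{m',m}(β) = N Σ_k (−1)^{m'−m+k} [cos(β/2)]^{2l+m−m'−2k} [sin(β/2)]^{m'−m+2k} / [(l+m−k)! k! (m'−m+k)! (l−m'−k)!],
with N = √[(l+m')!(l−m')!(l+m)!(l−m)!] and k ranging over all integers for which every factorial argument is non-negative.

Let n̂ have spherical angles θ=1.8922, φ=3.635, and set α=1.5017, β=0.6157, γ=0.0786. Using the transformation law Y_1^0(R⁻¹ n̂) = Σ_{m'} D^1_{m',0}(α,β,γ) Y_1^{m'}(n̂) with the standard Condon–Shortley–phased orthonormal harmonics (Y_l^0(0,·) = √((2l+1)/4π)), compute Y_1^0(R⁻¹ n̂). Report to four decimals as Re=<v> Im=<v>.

Re=-0.2688 Im=0.0000

Need the full column D^1_{m',0} for m'=−1..1 at α=1.5017, β=0.6157, γ=0.0786.
cos(β/2)=0.952987, sin(β/2)=0.303010
d^1_{-1,0}: single k=1 term ⇒ +0.408375;  D = +0.028195+0.407401i
d^1_{0,0}: k∈[0..1] ⇒ +0.908185 -0.091815 = +0.816369;  D = +0.816369+0.000000i
d^1_{1,0}: single k=0 term ⇒ -0.408375;  D = -0.028195+0.407401i
Y_1^{m'}(θ=1.8922,φ=3.635) and Σ D·Y over m':
  (+0.0282+0.4074i)·(-0.2887+0.1553i)  (+0.8164+0.0000i)·(-0.1543+0.0000i)  (-0.0282+0.4074i)·(+0.2887+0.1553i)
Y_1^0(R⁻¹ n̂) = -0.268789+0.000000i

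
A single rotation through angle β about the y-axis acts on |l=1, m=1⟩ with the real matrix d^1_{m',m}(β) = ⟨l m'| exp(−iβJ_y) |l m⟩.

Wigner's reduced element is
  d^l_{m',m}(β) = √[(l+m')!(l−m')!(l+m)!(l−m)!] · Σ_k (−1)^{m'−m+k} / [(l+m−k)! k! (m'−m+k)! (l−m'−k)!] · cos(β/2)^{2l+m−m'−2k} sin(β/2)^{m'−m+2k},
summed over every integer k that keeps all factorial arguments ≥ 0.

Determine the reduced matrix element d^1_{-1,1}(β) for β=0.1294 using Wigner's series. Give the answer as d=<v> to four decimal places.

d^1_{-1,1}(β=0.1294) via Wigner's sum:
With c≡cos(β/2)=0.997908 and s≡sin(β/2)=0.064655, N=[1·2·2·1]^{1/2}=2.000000
k∈{2} keeps every argument non-negative
  k=2: (−1)^0·2.0000/(2)·0.9979^0·0.0647^2 = +0.004180
d^1_{-1,1}(0.1294) = +0.004180

d=0.0042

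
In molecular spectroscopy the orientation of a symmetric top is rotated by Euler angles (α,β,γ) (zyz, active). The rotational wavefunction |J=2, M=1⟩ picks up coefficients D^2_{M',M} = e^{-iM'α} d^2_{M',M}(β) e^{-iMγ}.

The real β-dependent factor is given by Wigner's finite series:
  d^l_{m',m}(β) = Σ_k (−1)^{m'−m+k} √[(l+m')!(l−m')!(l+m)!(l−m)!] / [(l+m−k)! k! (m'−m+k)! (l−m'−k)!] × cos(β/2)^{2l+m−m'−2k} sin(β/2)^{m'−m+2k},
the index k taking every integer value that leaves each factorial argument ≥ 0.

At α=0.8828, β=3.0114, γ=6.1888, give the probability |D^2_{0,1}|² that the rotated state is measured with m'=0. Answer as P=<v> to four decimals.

P=0.0249

Split into d^2_{0,1}(β=3.0114) × two z-phases.
c=cos(3.0114/2)=0.065050, s=sin(3.0114/2)=0.997882; N=√[2·2·6·1]=4.898979
Admissible k: 1..2 (factorial args all ≥0)
  k=1: (−1)^0·4.8990/(2)·0.0651^3·0.9979^1 = +0.000673
  k=2: (−1)^1·4.8990/(2)·0.0651^1·0.9979^3 = -0.158330
d^2_{0,1}(3.0114) = +0.000673 -0.158330 = -0.157657
|D^2_{0,1}|² = |d^2_{0,1}(β)|² = (-0.157657)² = 0.024856 (the z-rotation phases have unit modulus)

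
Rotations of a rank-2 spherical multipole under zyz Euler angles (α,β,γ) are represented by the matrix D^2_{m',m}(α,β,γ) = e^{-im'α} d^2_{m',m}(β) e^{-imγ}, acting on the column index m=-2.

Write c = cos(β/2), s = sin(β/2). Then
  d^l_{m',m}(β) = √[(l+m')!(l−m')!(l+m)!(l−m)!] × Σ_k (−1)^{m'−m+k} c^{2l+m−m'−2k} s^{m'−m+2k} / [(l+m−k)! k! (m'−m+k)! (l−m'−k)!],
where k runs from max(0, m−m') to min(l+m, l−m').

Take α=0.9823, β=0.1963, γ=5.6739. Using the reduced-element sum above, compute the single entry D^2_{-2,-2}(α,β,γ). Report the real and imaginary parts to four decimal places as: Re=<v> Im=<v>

Re=0.7204 Im=0.6658

D^2_{-2,-2}(0.9823,0.1963,5.6739) = e^{-i·-2·0.9823}·d^2_{-2,-2}(0.1963)·e^{-i·-2·5.6739}. Compute d first:
With c≡cos(β/2)=0.995187 and s≡sin(β/2)=0.097992, N=[1·24·1·24]^{1/2}=24.000000
The bounds max(0,m−m')=0 and min(l+m,l−m')=0 give 1 term
  k=0: (−1)^0·24.0000/(24)·0.9952^4·0.0980^0 = +0.980887
d^2_{-2,-2}(0.1963) = +0.980887
Phases: e^{-i·(-2)·0.9823}=-0.383704+0.923456i, e^{-i·(-2)·5.6739}=+0.344988-0.938607i ⇒ D=+0.720353+0.665756i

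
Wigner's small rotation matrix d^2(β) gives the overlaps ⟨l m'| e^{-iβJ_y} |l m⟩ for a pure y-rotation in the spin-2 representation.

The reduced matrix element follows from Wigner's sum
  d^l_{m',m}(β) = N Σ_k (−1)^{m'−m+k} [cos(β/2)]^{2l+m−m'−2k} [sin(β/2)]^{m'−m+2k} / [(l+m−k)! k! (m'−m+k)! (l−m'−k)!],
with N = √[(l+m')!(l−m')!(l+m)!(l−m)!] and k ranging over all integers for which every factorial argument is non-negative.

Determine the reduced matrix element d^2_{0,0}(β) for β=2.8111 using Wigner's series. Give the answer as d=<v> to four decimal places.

d=0.8420

d^2_{0,0}(β=2.8111) via Wigner's sum:
With c≡cos(β/2)=0.164495 and s≡sin(β/2)=0.986378, N=[2·2·2·2]^{1/2}=4.000000
The bounds max(0,m−m')=0 and min(l+m,l−m')=2 give 3 terms
  k=0: (−1)^0·4.0000/(4)·0.1645^4·0.9864^0 = +0.000732
  k=1: (−1)^1·4.0000/(1)·0.1645^2·0.9864^2 = -0.105306
  k=2: (−1)^2·4.0000/(4)·0.1645^0·0.9864^4 = +0.946615
d^2_{0,0}(2.8111) = +0.000732 -0.105306 +0.946615 = +0.842041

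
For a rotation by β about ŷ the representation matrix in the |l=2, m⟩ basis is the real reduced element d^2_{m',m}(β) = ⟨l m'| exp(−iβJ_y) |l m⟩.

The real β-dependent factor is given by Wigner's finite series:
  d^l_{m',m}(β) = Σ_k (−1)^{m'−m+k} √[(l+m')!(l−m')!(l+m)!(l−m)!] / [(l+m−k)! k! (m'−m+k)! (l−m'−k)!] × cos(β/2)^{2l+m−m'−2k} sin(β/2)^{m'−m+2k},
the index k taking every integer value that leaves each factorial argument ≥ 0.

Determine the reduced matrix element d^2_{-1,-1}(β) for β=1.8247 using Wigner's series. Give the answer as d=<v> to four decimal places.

d^2_{-1,-1}(β=1.8247) via Wigner's sum:
c=cos(1.8247/2)=0.611889, s=sin(1.8247/2)=0.790944; N=√[1·6·1·6]=6.000000
Admissible k: 0..1 (factorial args all ≥0)
  k=0: (−1)^0·6.0000/(6)·0.6119^4·0.7909^0 = +0.140181
  k=1: (−1)^1·6.0000/(2)·0.6119^2·0.7909^2 = -0.702680
d^2_{-1,-1}(1.8247) = +0.140181 -0.702680 = -0.562499

d=-0.5625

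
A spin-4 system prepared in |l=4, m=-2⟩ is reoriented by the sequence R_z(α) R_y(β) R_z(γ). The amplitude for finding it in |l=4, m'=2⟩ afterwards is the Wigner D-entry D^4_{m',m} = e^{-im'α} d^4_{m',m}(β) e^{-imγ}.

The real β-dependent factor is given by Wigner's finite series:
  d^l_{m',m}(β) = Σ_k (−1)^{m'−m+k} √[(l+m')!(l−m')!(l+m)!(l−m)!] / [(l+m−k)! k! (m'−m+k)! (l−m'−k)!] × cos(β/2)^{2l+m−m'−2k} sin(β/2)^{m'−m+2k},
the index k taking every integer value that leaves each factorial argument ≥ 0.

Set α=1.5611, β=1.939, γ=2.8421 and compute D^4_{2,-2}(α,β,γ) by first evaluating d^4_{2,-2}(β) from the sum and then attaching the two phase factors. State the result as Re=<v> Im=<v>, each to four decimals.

Re=0.2370 Im=-0.1551

D^4_{2,-2}(1.5611,1.939,2.8421) = e^{-i·2·1.5611}·d^4_{2,-2}(1.939)·e^{-i·-2·2.8421}. Compute d first:
Half-angle: c=0.565712, s=0.824603. N=√(720·2·2·720)=1440.000000
The bounds max(0,m−m')=0 and min(l+m,l−m')=2 give 3 terms
  k=0: (−1)^4·1440.0000/(96)·0.5657^4·0.8246^4 = +0.710317
  k=1: (−1)^5·1440.0000/(120)·0.5657^2·0.8246^6 = -1.207372
  k=2: (−1)^6·1440.0000/(1440)·0.5657^0·0.8246^8 = +0.213776
d^4_{2,-2}(1.939) = +0.710317 -1.207372 +0.213776 = -0.283279
Phases: e^{-i·(2)·1.5611}=-0.999812-0.019391i, e^{-i·(-2)·2.8421}=+0.825908-0.563805i ⇒ D=+0.237016-0.155147i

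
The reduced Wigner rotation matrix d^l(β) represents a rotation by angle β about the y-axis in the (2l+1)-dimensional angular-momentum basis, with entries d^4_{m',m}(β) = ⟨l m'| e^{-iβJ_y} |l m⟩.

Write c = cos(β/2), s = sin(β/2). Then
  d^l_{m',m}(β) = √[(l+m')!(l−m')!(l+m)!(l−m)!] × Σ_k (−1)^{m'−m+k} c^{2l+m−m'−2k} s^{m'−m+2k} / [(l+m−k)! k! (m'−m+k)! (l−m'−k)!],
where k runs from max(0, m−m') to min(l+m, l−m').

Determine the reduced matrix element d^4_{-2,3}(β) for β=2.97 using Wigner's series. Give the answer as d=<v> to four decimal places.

d^4_{-2,3}(β=2.97) via Wigner's sum:
With c≡cos(β/2)=0.085691 and s≡sin(β/2)=0.996322, N=[2·720·5040·1]^{1/2}=2693.993318
k: max(0,(3)−(-2))=5 … min(4+(3),4−(-2))=6
  k=5: (−1)^0·2693.9933/(240)·0.0857^3·0.9963^5 = +0.006934
  k=6: (−1)^1·2693.9933/(720)·0.0857^1·0.9963^7 = -0.312462
d^4_{-2,3}(2.97) = +0.006934 -0.312462 = -0.305528

d=-0.3055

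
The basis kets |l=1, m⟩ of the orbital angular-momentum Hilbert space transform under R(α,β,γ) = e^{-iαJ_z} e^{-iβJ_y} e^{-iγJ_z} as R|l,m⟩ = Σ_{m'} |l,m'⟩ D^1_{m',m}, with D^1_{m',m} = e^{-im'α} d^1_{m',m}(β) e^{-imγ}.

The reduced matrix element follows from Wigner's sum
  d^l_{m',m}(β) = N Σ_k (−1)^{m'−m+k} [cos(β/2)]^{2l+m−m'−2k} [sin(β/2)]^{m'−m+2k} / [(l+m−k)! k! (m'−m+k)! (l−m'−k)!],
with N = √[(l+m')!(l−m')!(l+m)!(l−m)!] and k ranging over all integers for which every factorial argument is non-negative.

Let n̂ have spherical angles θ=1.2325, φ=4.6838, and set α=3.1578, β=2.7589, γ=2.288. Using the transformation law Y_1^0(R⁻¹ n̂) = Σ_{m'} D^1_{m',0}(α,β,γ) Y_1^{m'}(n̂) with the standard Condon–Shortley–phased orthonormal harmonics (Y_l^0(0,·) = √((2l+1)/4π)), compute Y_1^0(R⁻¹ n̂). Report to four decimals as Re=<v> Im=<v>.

Re=-0.1427 Im=0.0000

Need the full column D^1_{m',0} for m'=−1..1 at α=3.1578, β=2.7589, γ=2.288.
cos(β/2)=0.190181, sin(β/2)=0.981749
d^1_{-1,0}: single k=1 term ⇒ +0.264048;  D = -0.264013-0.004279i
d^1_{0,0}: k∈[0..1] ⇒ +0.036169 -0.963831 = -0.927663;  D = -0.927663+0.000000i
d^1_{1,0}: single k=0 term ⇒ -0.264048;  D = +0.264013-0.004279i
Y_1^{m'}(θ=1.2325,φ=4.6838) and Σ D·Y over m':
  (-0.2640-0.0043i)·(-0.0093+0.3258i)  (-0.9277+0.0000i)·(+0.1622+0.0000i)  (+0.2640-0.0043i)·(+0.0093+0.3258i)
Y_1^0(R⁻¹ n̂) = -0.142720+0.000000i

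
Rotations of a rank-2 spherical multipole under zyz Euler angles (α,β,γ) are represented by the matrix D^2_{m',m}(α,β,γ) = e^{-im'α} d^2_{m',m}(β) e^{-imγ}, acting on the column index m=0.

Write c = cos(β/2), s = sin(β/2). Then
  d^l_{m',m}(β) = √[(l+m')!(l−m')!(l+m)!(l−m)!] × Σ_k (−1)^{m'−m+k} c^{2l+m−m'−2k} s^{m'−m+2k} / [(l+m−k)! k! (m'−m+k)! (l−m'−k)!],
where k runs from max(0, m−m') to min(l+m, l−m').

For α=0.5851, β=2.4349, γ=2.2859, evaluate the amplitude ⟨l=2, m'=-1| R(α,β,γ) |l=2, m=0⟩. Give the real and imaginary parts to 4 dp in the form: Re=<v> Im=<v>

Split into d^2_{-1,0}(β=2.4349) × two z-phases.
Half-angle: c=0.346039, s=0.938220. N=√(1·6·2·2)=4.898979
The bounds max(0,m−m')=1 and min(l+m,l−m')=2 give 2 terms
  k=1: (−1)^0·4.8990/(2)·0.3460^3·0.9382^1 = +0.095226
  k=2: (−1)^1·4.8990/(2)·0.3460^1·0.9382^3 = -0.700028
d^2_{-1,0}(2.4349) = +0.095226 -0.700028 = -0.604801
Phases: e^{-i·(-1)·0.5851}=+0.833657+0.552283i, e^{-i·(0)·2.2859}=+1.000000+0.000000i ⇒ D=-0.504197-0.334021i

Re=-0.5042 Im=-0.3340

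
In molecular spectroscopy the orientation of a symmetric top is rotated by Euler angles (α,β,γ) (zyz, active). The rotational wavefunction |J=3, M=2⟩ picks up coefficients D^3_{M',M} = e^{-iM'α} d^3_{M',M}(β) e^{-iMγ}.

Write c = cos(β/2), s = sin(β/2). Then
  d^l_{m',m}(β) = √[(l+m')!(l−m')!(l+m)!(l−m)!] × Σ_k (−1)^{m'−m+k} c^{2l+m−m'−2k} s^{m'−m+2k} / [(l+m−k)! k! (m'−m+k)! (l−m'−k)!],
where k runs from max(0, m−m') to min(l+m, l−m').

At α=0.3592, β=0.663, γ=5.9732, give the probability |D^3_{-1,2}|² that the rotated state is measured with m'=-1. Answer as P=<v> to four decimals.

Split into d^3_{-1,2}(β=0.663) × two z-phases.
With c≡cos(β/2)=0.945555 and s≡sin(β/2)=0.325462, N=[2·24·120·1]^{1/2}=75.894664
Admissible k: 3..4 (factorial args all ≥0)
  k=3: (−1)^0·75.8947/(12)·0.9456^3·0.3255^3 = +0.184328
  k=4: (−1)^1·75.8947/(24)·0.9456^1·0.3255^5 = -0.010919
d^3_{-1,2}(0.663) = +0.184328 -0.010919 = +0.173409
|D^3_{-1,2}|² = |d^3_{-1,2}(β)|² = (+0.173409)² = 0.030071 (the z-rotation phases have unit modulus)

P=0.0301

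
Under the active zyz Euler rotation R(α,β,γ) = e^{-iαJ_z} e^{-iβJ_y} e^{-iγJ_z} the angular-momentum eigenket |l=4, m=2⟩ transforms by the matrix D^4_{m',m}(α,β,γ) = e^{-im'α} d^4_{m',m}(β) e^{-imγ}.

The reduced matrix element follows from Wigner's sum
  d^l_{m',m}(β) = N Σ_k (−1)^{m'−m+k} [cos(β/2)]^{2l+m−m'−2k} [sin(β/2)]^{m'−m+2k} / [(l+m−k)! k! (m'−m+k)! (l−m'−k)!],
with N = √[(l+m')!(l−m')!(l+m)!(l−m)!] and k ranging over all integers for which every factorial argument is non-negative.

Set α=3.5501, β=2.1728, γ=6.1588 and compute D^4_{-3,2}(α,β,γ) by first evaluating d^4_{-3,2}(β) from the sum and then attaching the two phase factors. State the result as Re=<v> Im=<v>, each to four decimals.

Split into d^4_{-3,2}(β=2.1728) × two z-phases.
With c≡cos(β/2)=0.465674 and s≡sin(β/2)=0.884956, N=[1·5040·720·2]^{1/2}=2693.993318
k∈{5,6} keeps every argument non-negative
  k=5: (−1)^0·2693.9933/(240)·0.4657^3·0.8850^5 = +0.615235
  k=6: (−1)^1·2693.9933/(720)·0.4657^1·0.8850^7 = -0.740626
d^4_{-3,2}(2.1728) = +0.615235 -0.740626 = -0.125391
Phases: e^{-i·(-3)·3.5501}=-0.338455-0.940983i, e^{-i·(2)·6.1588}=+0.969216+0.246213i ⇒ D=+0.012082+0.124808i

Re=0.0121 Im=0.1248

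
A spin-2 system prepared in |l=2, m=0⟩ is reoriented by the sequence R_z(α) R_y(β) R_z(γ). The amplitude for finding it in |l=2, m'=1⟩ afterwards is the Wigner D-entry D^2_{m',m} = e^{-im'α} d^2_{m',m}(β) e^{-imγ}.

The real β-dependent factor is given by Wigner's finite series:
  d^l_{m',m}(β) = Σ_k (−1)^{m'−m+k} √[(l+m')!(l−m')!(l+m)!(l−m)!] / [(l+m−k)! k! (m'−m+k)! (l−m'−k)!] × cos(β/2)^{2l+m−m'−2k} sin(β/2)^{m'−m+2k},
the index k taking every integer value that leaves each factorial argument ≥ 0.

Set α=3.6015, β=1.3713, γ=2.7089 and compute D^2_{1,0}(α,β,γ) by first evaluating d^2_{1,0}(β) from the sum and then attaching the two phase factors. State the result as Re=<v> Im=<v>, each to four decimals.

First d^2_{1,0}(β=1.3713), then the phase factors e^{-i(1)α} and e^{-i(0)γ}:
With c≡cos(β/2)=0.774008 and s≡sin(β/2)=0.633176, N=[6·1·2·2]^{1/2}=4.898979
k: max(0,(0)−(1))=0 … min(2+(0),2−(1))=1
  k=0: (−1)^1·4.8990/(2)·0.7740^3·0.6332^1 = -0.719177
  k=1: (−1)^2·4.8990/(2)·0.7740^1·0.6332^3 = +0.481277
d^2_{1,0}(1.3713) = -0.719177 +0.481277 = -0.237901
D = (-0.896094+0.443865i)·(-0.237901)·(+1.000000+0.000000i) = +0.213181-0.105596i

Re=0.2132 Im=-0.1056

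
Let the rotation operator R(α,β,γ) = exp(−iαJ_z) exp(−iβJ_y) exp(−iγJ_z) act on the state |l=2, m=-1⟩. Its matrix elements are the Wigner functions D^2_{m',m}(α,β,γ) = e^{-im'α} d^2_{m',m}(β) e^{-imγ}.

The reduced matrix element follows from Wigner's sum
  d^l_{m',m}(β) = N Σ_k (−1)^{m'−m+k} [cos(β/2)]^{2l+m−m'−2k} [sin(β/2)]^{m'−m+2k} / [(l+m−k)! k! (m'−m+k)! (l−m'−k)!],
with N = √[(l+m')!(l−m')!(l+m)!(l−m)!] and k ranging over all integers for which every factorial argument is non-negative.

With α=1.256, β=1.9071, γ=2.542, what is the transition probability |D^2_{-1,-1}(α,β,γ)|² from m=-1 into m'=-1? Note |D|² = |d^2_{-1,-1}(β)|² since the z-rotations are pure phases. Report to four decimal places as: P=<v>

D^2_{-1,-1}(1.256,1.9071,2.542) = e^{-i·-1·1.256}·d^2_{-1,-1}(1.9071)·e^{-i·-1·2.542}. Compute d first:
With c≡cos(β/2)=0.578792 and s≡sin(β/2)=0.815475, N=[1·6·1·6]^{1/2}=6.000000
k∈{0,1} keeps every argument non-negative
  k=0: (−1)^0·6.0000/(6)·0.5788^4·0.8155^0 = +0.112225
  k=1: (−1)^1·6.0000/(2)·0.5788^2·0.8155^2 = -0.668325
d^2_{-1,-1}(1.9071) = +0.112225 -0.668325 = -0.556100
|D^2_{-1,-1}|² = |d^2_{-1,-1}(β)|² = (-0.556100)² = 0.309247 (the z-rotation phases have unit modulus)

P=0.3092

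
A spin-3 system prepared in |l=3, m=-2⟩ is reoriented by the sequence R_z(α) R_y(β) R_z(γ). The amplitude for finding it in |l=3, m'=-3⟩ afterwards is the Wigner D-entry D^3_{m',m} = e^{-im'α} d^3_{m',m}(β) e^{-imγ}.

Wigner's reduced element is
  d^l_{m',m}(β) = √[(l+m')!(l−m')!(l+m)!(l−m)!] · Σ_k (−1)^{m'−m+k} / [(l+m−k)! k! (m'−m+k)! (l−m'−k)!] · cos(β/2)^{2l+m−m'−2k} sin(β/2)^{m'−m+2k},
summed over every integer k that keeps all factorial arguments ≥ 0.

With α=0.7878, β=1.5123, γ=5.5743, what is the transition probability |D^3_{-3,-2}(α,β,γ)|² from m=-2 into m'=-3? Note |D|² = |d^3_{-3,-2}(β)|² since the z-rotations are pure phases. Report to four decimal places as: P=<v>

P=0.1173

First d^3_{-3,-2}(β=1.5123), then the phase factors e^{-i(-3)α} and e^{-i(-2)γ}:
With c≡cos(β/2)=0.727483 and s≡sin(β/2)=0.686126, N=[1·720·1·120]^{1/2}=293.938769
Admissible k: 1..1 (factorial args all ≥0)
  k=1: (−1)^0·293.9388/(120)·0.7275^5·0.6861^1 = +0.342447
d^3_{-3,-2}(1.5123) = +0.342447
|D^3_{-3,-2}|² = |d^3_{-3,-2}(β)|² = (+0.342447)² = 0.117270 (the z-rotation phases have unit modulus)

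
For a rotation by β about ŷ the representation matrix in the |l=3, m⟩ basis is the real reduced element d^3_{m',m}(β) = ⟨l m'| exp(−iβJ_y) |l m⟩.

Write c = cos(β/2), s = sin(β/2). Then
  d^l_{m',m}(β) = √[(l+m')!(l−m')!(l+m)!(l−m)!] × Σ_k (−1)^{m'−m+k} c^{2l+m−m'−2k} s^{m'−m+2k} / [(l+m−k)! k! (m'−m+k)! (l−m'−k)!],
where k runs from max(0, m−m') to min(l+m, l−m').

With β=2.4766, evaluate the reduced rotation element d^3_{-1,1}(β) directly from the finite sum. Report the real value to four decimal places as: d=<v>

d^3_{-1,1}(β=2.4766) via Wigner's sum:
With c≡cos(β/2)=0.326404 and s≡sin(β/2)=0.945230, N=[2·24·24·2]^{1/2}=48.000000
k: max(0,(1)−(-1))=2 … min(3+(1),3−(-1))=4
  k=2: (−1)^0·48.0000/(8)·0.3264^4·0.9452^2 = +0.060848
  k=3: (−1)^1·48.0000/(6)·0.3264^2·0.9452^4 = -0.680379
  k=4: (−1)^2·48.0000/(48)·0.3264^0·0.9452^6 = +0.713225
d^3_{-1,1}(2.4766) = +0.060848 -0.680379 +0.713225 = +0.093694

d=0.0937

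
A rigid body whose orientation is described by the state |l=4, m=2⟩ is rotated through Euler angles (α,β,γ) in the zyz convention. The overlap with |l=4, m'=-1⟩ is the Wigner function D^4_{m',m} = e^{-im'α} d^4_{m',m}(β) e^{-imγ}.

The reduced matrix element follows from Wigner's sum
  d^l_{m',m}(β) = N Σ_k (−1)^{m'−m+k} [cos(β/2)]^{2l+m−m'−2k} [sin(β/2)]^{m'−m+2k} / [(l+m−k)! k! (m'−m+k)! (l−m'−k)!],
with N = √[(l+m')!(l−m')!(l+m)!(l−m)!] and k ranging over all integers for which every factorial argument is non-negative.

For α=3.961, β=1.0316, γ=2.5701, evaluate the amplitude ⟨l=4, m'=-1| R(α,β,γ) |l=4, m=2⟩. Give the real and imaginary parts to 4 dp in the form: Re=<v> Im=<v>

Re=0.1770 Im=-0.4288

Split into d^4_{-1,2}(β=1.0316) × two z-phases.
Half-angle: c=0.869898, s=0.493231. N=√(6·120·720·2)=1018.233765
Admissible k: 3..5 (factorial args all ≥0)
  k=3: (−1)^0·1018.2338/(72)·0.8699^5·0.4932^3 = +0.845296
  k=4: (−1)^1·1018.2338/(48)·0.8699^3·0.4932^5 = -0.407627
  k=5: (−1)^2·1018.2338/(240)·0.8699^1·0.4932^7 = +0.026209
d^4_{-1,2}(1.0316) = +0.845296 -0.407627 +0.026209 = +0.463878
D = (-0.682654-0.730741i)·(+0.463878)·(+0.414880+0.909876i) = +0.177046-0.428762i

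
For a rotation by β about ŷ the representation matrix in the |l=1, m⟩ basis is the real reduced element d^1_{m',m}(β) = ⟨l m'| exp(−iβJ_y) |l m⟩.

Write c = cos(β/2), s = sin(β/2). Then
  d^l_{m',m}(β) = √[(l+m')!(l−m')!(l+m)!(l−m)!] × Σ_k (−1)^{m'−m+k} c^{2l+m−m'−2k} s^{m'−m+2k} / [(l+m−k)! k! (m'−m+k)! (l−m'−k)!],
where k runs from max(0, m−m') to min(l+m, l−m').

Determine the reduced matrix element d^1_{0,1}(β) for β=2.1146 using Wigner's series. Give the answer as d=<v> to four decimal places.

d=0.6051

d^1_{0,1}(β=2.1146) via Wigner's sum:
Half-angle: c=0.491226, s=0.871032. N=√(1·1·2·1)=1.414214
Admissible k: 1..1 (factorial args all ≥0)
  k=1: (−1)^0·1.4142/(1)·0.4912^1·0.8710^1 = +0.605104
d^1_{0,1}(2.1146) = +0.605104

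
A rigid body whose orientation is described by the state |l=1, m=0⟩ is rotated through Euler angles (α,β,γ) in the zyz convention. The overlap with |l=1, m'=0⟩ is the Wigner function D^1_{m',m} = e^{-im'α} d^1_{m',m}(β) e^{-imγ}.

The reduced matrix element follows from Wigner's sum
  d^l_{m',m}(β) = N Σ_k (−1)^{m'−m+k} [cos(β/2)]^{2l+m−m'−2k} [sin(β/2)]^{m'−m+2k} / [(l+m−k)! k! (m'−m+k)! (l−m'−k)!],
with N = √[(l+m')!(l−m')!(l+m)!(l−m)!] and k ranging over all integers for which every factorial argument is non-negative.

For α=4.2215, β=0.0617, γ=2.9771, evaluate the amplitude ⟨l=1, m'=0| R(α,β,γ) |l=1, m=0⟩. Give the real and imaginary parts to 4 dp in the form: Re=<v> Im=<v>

First d^1_{0,0}(β=0.0617), then the phase factors e^{-i(0)α} and e^{-i(0)γ}:
With c≡cos(β/2)=0.999524 and s≡sin(β/2)=0.030845, N=[1·1·1·1]^{1/2}=1.000000
The bounds max(0,m−m')=0 and min(l+m,l−m')=1 give 2 terms
  k=0: (−1)^0·1.0000/(1)·0.9995^2·0.0308^0 = +0.999049
  k=1: (−1)^1·1.0000/(1)·0.9995^0·0.0308^2 = -0.000951
d^1_{0,0}(0.0617) = +0.999049 -0.000951 = +0.998097
D = (+1.000000+0.000000i)·(+0.998097)·(+1.000000+0.000000i) = +0.998097+0.000000i

Re=0.9981 Im=0.0000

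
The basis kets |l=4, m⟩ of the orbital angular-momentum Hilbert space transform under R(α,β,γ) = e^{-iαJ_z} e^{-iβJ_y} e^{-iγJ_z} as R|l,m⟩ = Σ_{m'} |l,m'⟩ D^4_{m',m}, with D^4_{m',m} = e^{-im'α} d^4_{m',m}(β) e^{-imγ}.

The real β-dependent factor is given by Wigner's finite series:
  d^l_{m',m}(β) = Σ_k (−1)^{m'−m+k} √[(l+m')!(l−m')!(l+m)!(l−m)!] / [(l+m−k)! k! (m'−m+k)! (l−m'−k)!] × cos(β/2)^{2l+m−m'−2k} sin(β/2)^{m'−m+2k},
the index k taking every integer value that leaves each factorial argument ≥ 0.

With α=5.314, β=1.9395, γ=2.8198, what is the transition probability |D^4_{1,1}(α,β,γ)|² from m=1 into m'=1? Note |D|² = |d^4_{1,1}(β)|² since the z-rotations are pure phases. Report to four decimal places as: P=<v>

First d^4_{1,1}(β=1.9395), then the phase factors e^{-i(1)α} and e^{-i(1)γ}:
With c≡cos(β/2)=0.565506 and s≡sin(β/2)=0.824744, N=[120·6·120·6]^{1/2}=720.000000
Admissible k: 0..3 (factorial args all ≥0)
  k=0: (−1)^0·720.0000/(720)·0.5655^8·0.8247^0 = +0.010459
  k=1: (−1)^1·720.0000/(48)·0.5655^6·0.8247^2 = -0.333697
  k=2: (−1)^2·720.0000/(24)·0.5655^4·0.8247^4 = +1.419537
  k=3: (−1)^3·720.0000/(72)·0.5655^2·0.8247^6 = -1.006445
d^4_{1,1}(1.9395) = +0.010459 -0.333697 +1.419537 -1.006445 = +0.089854
|D^4_{1,1}|² = |d^4_{1,1}(β)|² = (+0.089854)² = 0.008074 (the z-rotation phases have unit modulus)

P=0.0081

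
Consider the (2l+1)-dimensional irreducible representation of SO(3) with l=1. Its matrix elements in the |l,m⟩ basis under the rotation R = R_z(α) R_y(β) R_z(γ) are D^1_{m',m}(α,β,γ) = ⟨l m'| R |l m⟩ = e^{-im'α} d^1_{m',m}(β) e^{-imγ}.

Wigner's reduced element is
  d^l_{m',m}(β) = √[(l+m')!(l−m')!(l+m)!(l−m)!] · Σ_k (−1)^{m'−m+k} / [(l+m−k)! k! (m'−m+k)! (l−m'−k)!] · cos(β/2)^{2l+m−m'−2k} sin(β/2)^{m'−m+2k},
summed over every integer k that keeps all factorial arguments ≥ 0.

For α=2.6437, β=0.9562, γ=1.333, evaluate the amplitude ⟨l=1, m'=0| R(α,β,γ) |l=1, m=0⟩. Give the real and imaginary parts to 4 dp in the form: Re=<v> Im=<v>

D^1_{0,0}(2.6437,0.9562,1.333) = e^{-i·0·2.6437}·d^1_{0,0}(0.9562)·e^{-i·0·1.333}. Compute d first:
c=cos(0.9562/2)=0.887871, s=sin(0.9562/2)=0.460093; N=√[1·1·1·1]=1.000000
Admissible k: 0..1 (factorial args all ≥0)
  k=0: (−1)^0·1.0000/(1)·0.8879^2·0.4601^0 = +0.788314
  k=1: (−1)^1·1.0000/(1)·0.8879^0·0.4601^2 = -0.211686
d^1_{0,0}(0.9562) = +0.788314 -0.211686 = +0.576629
D = (+1.000000+0.000000i)·(+0.576629)·(+1.000000+0.000000i) = +0.576629+0.000000i

Re=0.5766 Im=0.0000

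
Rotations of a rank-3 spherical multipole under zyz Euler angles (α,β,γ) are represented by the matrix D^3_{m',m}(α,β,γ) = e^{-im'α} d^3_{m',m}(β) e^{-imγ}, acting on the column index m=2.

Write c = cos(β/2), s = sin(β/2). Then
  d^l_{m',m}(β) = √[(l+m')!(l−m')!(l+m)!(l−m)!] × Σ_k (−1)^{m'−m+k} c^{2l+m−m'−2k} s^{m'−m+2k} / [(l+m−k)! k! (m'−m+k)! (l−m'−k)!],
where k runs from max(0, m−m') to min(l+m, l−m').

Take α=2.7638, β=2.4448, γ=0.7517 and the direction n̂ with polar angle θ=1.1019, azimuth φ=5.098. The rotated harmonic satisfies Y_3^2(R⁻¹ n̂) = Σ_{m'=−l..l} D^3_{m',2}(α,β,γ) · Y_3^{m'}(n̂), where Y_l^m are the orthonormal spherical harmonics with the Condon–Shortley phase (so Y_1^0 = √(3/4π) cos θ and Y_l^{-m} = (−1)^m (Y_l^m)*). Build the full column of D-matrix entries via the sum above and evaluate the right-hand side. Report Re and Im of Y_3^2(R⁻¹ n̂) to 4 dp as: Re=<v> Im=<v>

Re=-0.1590 Im=-0.3011

Need the full column D^3_{m',2} for m'=−3..3 at α=2.7638, β=2.4448, γ=0.7517.
cos(β/2)=0.341391, sin(β/2)=0.939921
d^3_{-3,2}: single k=5 term ⇒ +0.613459;  D = +0.536938+0.296696i
d^3_{-2,2}: k∈[4..5] ⇒ +0.454821 -0.689524 = -0.234703;  D = +0.149069+0.181284i
d^3_{-1,2}: k∈[3..4] ⇒ +0.208959 -0.791972 = -0.583013;  D = -0.178073-0.555152i
d^3_{0,2}: k∈[2..3] ⇒ +0.065728 -0.498231 = -0.432503;  D = -0.029127+0.431521i
d^3_{1,2}: k∈[1..2] ⇒ +0.013783 -0.208959 = -0.195175;  D = +0.084048-0.176152i
d^3_{2,2}: k∈[0..1] ⇒ +0.001583 -0.060001 = -0.058418;  D = -0.042831+0.039727i
d^3_{3,2}: single k=0 term ⇒ -0.010676;  D = +0.009954-0.003861i
Y_3^{m'}(θ=1.1019,φ=5.098) and Σ D·Y over m':
  (+0.5369+0.2967i)·(-0.2712-0.1191i)  (+0.1491+0.1813i)·(-0.2635+0.2562i)  (-0.1781-0.5552i)·(+0.0023+0.0056i)  (-0.0291+0.4315i)·(-0.3337+0.0000i)  (+0.0840-0.1762i)·(-0.0023+0.0056i)  (-0.0428+0.0397i)·(-0.2635-0.2562i)  (+0.0100-0.0039i)·(+0.2712-0.1191i)
Y_3^2(R⁻¹ n̂) = -0.159034-0.301147i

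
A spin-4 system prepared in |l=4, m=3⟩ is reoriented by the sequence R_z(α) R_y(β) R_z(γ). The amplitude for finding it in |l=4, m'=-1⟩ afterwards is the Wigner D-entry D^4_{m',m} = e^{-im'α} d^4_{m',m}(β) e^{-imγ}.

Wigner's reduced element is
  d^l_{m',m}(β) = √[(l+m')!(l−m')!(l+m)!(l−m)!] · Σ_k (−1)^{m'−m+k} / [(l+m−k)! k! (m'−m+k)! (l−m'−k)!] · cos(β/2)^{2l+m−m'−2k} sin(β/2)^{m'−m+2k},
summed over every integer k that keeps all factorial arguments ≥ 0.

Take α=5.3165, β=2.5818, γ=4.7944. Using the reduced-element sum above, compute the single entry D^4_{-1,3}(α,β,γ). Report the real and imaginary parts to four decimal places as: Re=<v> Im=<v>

First d^4_{-1,3}(β=2.5818), then the phase factors e^{-i(-1)α} and e^{-i(3)γ}:
c=cos(2.5818/2)=0.276256, s=sin(2.5818/2)=0.961084; N=√[6·120·5040·1]=1904.940944
k: max(0,(3)−(-1))=4 … min(4+(3),4−(-1))=5
  k=4: (−1)^0·1904.9409/(144)·0.2763^4·0.9611^4 = +0.065737
  k=5: (−1)^1·1904.9409/(240)·0.2763^2·0.9611^6 = -0.477378
d^4_{-1,3}(2.5818) = +0.065737 -0.477378 = -0.411640
D = (+0.568031-0.823007i)·(-0.411640)·(-0.243558-0.969886i) = +0.385531+0.144270i

Re=0.3855 Im=0.1443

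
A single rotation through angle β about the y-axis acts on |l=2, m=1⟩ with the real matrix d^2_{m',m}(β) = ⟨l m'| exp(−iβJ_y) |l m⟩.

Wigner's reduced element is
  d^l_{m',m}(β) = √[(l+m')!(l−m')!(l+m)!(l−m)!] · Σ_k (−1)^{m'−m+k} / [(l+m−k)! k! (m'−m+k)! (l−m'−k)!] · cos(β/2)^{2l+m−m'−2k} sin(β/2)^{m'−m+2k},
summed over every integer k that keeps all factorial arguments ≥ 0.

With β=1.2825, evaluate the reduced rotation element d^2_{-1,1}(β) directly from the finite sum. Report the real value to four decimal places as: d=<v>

d^2_{-1,1}(β=1.2825) via Wigner's sum:
With c≡cos(β/2)=0.801349 and s≡sin(β/2)=0.598198, N=[1·6·6·1]^{1/2}=6.000000
Admissible k: 2..3 (factorial args all ≥0)
  k=2: (−1)^0·6.0000/(2)·0.8013^2·0.5982^2 = +0.689372
  k=3: (−1)^1·6.0000/(6)·0.8013^0·0.5982^4 = -0.128050
d^2_{-1,1}(1.2825) = +0.689372 -0.128050 = +0.561322

d=0.5613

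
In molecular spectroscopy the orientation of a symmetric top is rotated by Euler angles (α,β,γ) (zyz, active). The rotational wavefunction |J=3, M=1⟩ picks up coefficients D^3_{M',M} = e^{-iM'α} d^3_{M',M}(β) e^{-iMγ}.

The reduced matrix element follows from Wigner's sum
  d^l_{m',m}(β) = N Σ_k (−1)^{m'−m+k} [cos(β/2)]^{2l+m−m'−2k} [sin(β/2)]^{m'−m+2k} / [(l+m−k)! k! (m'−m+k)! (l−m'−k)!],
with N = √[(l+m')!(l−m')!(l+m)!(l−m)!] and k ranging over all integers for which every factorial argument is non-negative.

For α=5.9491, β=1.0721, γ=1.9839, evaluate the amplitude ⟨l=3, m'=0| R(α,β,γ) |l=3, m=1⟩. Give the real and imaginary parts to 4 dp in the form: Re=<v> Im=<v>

D^3_{0,1}(5.9491,1.0721,1.9839) = e^{-i·0·5.9491}·d^3_{0,1}(1.0721)·e^{-i·1·1.9839}. Compute d first:
Half-angle: c=0.859733, s=0.510744. N=√(6·6·24·2)=41.569219
Admissible k: 1..3 (factorial args all ≥0)
  k=1: (−1)^0·41.5692/(12)·0.8597^5·0.5107^1 = +0.831020
  k=2: (−1)^1·41.5692/(4)·0.8597^3·0.5107^3 = -0.879857
  k=3: (−1)^2·41.5692/(12)·0.8597^1·0.5107^5 = +0.103507
d^3_{0,1}(1.0721) = +0.831020 -0.879857 +0.103507 = +0.054670
Attach z-rotation phases: D = e^{-i(0)(5.9491)}·(+0.054670)·e^{-i(1)(1.9839)} = -0.021947-0.050071i

Re=-0.0219 Im=-0.0501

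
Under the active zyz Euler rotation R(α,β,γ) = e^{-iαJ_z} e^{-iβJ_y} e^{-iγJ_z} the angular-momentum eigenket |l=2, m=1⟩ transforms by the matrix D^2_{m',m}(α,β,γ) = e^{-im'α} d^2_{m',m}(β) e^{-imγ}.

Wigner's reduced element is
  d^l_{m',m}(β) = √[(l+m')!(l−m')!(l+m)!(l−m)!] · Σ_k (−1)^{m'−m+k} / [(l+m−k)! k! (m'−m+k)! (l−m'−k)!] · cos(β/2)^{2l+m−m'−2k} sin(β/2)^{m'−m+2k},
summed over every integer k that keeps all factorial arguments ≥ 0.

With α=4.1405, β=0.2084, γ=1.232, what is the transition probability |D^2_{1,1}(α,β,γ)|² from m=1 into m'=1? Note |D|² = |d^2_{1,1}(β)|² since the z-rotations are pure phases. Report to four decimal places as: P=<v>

Split into d^2_{1,1}(β=0.2084) × two z-phases.
Half-angle: c=0.994576, s=0.104012. N=√(6·1·6·1)=6.000000
The bounds max(0,m−m')=0 and min(l+m,l−m')=1 give 2 terms
  k=0: (−1)^0·6.0000/(6)·0.9946^4·0.1040^0 = +0.978480
  k=1: (−1)^1·6.0000/(2)·0.9946^2·0.1040^2 = -0.032104
d^2_{1,1}(0.2084) = +0.978480 -0.032104 = +0.946376
|D^2_{1,1}|² = |d^2_{1,1}(β)|² = (+0.946376)² = 0.895628 (the z-rotation phases have unit modulus)

P=0.8956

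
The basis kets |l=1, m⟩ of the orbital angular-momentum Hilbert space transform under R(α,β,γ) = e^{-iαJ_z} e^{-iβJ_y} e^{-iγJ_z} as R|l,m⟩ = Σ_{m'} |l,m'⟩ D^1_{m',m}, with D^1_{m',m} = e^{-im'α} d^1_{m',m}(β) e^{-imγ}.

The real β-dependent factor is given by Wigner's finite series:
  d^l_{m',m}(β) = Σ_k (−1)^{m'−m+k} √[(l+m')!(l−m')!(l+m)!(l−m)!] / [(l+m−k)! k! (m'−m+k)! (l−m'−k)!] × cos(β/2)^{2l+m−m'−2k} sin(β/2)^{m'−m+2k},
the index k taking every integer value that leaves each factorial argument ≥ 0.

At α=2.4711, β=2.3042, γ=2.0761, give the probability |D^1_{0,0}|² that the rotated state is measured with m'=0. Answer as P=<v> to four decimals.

P=0.4481

Split into d^1_{0,0}(β=2.3042) × two z-phases.
c=cos(2.3042/2)=0.406570, s=sin(2.3042/2)=0.913620; N=√[1·1·1·1]=1.000000
Admissible k: 0..1 (factorial args all ≥0)
  k=0: (−1)^0·1.0000/(1)·0.4066^2·0.9136^0 = +0.165299
  k=1: (−1)^1·1.0000/(1)·0.4066^0·0.9136^2 = -0.834701
d^1_{0,0}(2.3042) = +0.165299 -0.834701 = -0.669402
|D^1_{0,0}|² = |d^1_{0,0}(β)|² = (-0.669402)² = 0.448099 (the z-rotation phases have unit modulus)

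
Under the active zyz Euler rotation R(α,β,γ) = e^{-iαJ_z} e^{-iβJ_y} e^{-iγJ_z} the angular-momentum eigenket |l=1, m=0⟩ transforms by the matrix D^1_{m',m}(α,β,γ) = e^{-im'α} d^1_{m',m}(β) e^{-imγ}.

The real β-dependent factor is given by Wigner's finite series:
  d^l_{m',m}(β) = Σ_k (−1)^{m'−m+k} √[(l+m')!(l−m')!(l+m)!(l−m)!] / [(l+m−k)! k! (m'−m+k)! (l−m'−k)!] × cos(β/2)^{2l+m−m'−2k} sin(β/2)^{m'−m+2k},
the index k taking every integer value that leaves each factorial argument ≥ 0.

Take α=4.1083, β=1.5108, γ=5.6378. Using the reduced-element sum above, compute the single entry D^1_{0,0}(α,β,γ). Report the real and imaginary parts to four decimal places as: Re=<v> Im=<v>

Split into d^1_{0,0}(β=1.5108) × two z-phases.
With c≡cos(β/2)=0.727997 and s≡sin(β/2)=0.685580, N=[1·1·1·1]^{1/2}=1.000000
The bounds max(0,m−m')=0 and min(l+m,l−m')=1 give 2 terms
  k=0: (−1)^0·1.0000/(1)·0.7280^2·0.6856^0 = +0.529980
  k=1: (−1)^1·1.0000/(1)·0.7280^0·0.6856^2 = -0.470020
d^1_{0,0}(1.5108) = +0.529980 -0.470020 = +0.059960
D = (+1.000000+0.000000i)·(+0.059960)·(+1.000000+0.000000i) = +0.059960+0.000000i

Re=0.0600 Im=0.0000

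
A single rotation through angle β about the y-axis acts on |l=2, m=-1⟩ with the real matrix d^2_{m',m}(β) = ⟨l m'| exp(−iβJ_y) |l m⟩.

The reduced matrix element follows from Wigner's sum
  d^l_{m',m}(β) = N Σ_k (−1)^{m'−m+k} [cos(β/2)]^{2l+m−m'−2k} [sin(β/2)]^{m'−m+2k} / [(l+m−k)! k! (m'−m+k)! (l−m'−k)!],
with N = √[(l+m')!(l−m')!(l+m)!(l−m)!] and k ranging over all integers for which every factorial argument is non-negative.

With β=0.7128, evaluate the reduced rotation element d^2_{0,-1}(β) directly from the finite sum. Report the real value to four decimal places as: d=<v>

d^2_{0,-1}(β=0.7128) via Wigner's sum:
With c≡cos(β/2)=0.937159 and s≡sin(β/2)=0.348903, N=[2·2·1·6]^{1/2}=4.898979
k∈{0,1} keeps every argument non-negative
  k=0: (−1)^1·4.8990/(2)·0.9372^3·0.3489^1 = -0.703428
  k=1: (−1)^2·4.8990/(2)·0.9372^1·0.3489^3 = +0.097499
d^2_{0,-1}(0.7128) = -0.703428 +0.097499 = -0.605929

d=-0.6059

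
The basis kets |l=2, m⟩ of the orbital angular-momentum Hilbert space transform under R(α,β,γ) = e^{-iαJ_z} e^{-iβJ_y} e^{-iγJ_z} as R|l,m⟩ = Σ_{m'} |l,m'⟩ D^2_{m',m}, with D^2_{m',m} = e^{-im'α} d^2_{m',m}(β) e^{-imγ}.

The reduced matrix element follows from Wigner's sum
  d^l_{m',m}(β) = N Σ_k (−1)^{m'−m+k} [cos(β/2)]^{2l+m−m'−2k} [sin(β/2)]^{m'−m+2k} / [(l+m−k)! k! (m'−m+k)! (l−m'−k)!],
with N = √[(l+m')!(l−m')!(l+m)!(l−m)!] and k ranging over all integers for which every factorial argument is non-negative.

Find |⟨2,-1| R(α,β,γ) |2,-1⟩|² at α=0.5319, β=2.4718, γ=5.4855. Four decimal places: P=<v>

D^2_{-1,-1}(0.5319,2.4718,5.4855) = e^{-i·-1·0.5319}·d^2_{-1,-1}(2.4718)·e^{-i·-1·5.4855}. Compute d first:
c=cos(2.4718/2)=0.328671, s=sin(2.4718/2)=0.944444; N=√[1·6·1·6]=6.000000
Admissible k: 0..1 (factorial args all ≥0)
  k=0: (−1)^0·6.0000/(6)·0.3287^4·0.9444^0 = +0.011669
  k=1: (−1)^1·6.0000/(2)·0.3287^2·0.9444^2 = -0.289066
d^2_{-1,-1}(2.4718) = +0.011669 -0.289066 = -0.277397
|D^2_{-1,-1}|² = |d^2_{-1,-1}(β)|² = (-0.277397)² = 0.076949 (the z-rotation phases have unit modulus)

P=0.0769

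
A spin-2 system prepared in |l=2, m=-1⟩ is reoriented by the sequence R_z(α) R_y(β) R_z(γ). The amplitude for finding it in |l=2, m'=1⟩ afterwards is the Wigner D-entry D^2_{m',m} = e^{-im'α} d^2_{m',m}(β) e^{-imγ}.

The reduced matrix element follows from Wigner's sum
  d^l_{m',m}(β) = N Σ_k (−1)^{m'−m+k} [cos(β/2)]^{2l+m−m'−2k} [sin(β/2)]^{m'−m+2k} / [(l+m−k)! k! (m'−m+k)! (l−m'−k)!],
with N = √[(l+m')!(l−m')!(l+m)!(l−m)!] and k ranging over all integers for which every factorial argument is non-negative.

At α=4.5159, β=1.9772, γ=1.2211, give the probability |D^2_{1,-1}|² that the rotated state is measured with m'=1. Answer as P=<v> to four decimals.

D^2_{1,-1}(4.5159,1.9772,1.2211) = e^{-i·1·4.5159}·d^2_{1,-1}(1.9772)·e^{-i·-1·1.2211}. Compute d first:
Half-angle: c=0.549860, s=0.835257. N=√(6·1·1·6)=6.000000
k∈{0,1} keeps every argument non-negative
  k=0: (−1)^2·6.0000/(2)·0.5499^2·0.8353^2 = +0.632798
  k=1: (−1)^3·6.0000/(6)·0.5499^0·0.8353^4 = -0.486721
d^2_{1,-1}(1.9772) = +0.632798 -0.486721 = +0.146077
|D^2_{1,-1}|² = |d^2_{1,-1}(β)|² = (+0.146077)² = 0.021338 (the z-rotation phases have unit modulus)

P=0.0213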